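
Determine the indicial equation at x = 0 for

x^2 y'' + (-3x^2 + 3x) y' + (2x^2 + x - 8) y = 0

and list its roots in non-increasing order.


Divide by x^2 to reach normal form y'' + P_1(x) y' + P_2(x) y = 0 with P_1(x) = -3 + 3/x and P_2(x) = 2 + 1/x - 8/x^2.
x = 0 is a singular point because the y'-coefficient -3 + 3/x has a pole at x = 0 and the y-coefficient 2 + 1/x - 8/x^2 has a pole at x = 0.
It is a regular singular point because x P_1(x) = p(x) = 3 - 3x and x^2 P_2(x) = q(x) = 2x^2 + x - 8 are polynomials, hence analytic at x = 0.
p(0) = 3,  q(0) = -8.
Indicial equation: r(r-1) + p(0) r + q(0) = 0, i.e. r^2 + (p(0) - 1) r + q(0) = 0, i.e. r^2 + 2 r - 8 = 0.
Discriminant: (2)^2 - 4(-8) = 36, so r = (-2 ± 6)/2.
Solving: r_1 = 2, r_2 = -4.

indicial: r^2 + 2 r - 8 = 0; roots r_1 = 2, r_2 = -4


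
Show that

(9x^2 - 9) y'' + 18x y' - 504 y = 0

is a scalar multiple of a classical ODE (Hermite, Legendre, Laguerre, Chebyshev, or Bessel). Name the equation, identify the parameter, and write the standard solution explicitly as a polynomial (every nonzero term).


All three coefficients share the factor -9; dividing through by -9 gives  (1 - x^2) y'' - 2x y' + 56 y = 0.
This matches the Legendre equation (1 - x^2) y'' - 2x y' + n(n+1) y = 0 (note the -2x y' term) with n(n+1) = 56, so n = 7; the polynomial solution is P_7(x).
With y = sum_k a_k x^k, matching x^k gives (k+2)(k+1) a_{k+2} = [k(k+1) - n(n+1)] a_k = (k - 7)(k + 8) a_k. The right side vanishes at k = 7, so the series with the parity of 7 terminates at degree 7.
Standard normalization (P_n(1) = 1): leading coefficient (2n)!/(2^n (n!)^2) = 87178291200/(128*25401600) = 429/16, so a_7 = 429/16. Work downward with a_k = (k+1)(k+2) a_{k+2} / ((k - 7)(k + 8)):
  a_5 = (6)(7)(429/16) / ((5 - 7)(5 + 8)) = (9009/8)/(-26) = -693/16
  a_3 = (4)(5)(-693/16) / ((3 - 7)(3 + 8)) = (-3465/4)/(-44) = 315/16
  a_1 = (2)(3)(315/16) / ((1 - 7)(1 + 8)) = (945/8)/(-54) = -35/16
Hence P_7(x) = 429 x^7/16 - 693 x^5/16 + 315 x^3/16 - 35 x/16.

P_7(x); series = 429 x^7/16 - 693 x^5/16 + 315 x^3/16 - 35 x/16


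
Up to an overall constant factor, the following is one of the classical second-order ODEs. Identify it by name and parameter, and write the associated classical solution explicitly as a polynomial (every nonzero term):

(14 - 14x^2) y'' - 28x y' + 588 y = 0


All three coefficients share the factor 14; dividing through by 14 gives  (1 - x^2) y'' - 2x y' + 42 y = 0.
This matches the Legendre equation (1 - x^2) y'' - 2x y' + n(n+1) y = 0 (note the -2x y' term) with n(n+1) = 42, so n = 6; the polynomial solution is P_6(x).
With y = sum_k a_k x^k, matching x^k gives (k+2)(k+1) a_{k+2} = [k(k+1) - n(n+1)] a_k = (k - 6)(k + 7) a_k. The right side vanishes at k = 6, so the series with the parity of 6 terminates at degree 6.
Standard normalization (P_n(1) = 1): leading coefficient (2n)!/(2^n (n!)^2) = 479001600/(64*518400) = 231/16, so a_6 = 231/16. Work downward with a_k = (k+1)(k+2) a_{k+2} / ((k - 6)(k + 7)):
  a_4 = (5)(6)(231/16) / ((4 - 6)(4 + 7)) = (3465/8)/(-22) = -315/16
  a_2 = (3)(4)(-315/16) / ((2 - 6)(2 + 7)) = (-945/4)/(-36) = 105/16
  a_0 = (1)(2)(105/16) / ((0 - 6)(0 + 7)) = (105/8)/(-42) = -5/16
Hence P_6(x) = 231 x^6/16 - 315 x^4/16 + 105 x^2/16 - 5/16.

P_6(x); series = 231 x^6/16 - 315 x^4/16 + 105 x^2/16 - 5/16


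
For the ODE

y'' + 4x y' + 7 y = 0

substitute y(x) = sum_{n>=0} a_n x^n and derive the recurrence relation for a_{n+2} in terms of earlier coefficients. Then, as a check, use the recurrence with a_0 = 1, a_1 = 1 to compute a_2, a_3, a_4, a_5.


Substitute y = sum_n a_n x^n.
y''(x) has coefficient (n+2)(n+1) a_{n+2} at x^n;
4 x y'(x) has coefficient 4 n a_n at x^n (shift);
7 y(x) has coefficient 7 a_n at x^n.
Matching x^n: (n+2)(n+1) a_{n+2} + (4n + 7) a_n = 0.
Thus a_{n+2} = (-4n - 7) / ((n+1)(n+2)) * a_n.

Check with a_0 = 1, a_1 = 1 (apply the recurrence for n = 0, 1, 2, 3): a_0 = 1, a_1 = 1, a_2 = -7/2, a_3 = -11/6, a_4 = 35/8, a_5 = 209/120.

a_(n+2) = (-4n - 7) / ((n+1)(n+2)) * a_n; check: a_0 = 1, a_1 = 1, a_2 = -7/2, a_3 = -11/6, a_4 = 35/8, a_5 = 209/120


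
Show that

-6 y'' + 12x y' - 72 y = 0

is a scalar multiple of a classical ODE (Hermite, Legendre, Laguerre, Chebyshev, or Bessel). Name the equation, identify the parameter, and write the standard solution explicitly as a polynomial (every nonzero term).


All three coefficients share the factor -6; dividing through by -6 gives  y'' - 2x y' + 12 y = 0.
This matches the Hermite equation y'' - 2x y' + 2n y = 0 with 2n = 12, so n = 6; the polynomial solution is H_6(x).
With y = sum_k a_k x^k, matching x^k gives (k+2)(k+1) a_{k+2} = 2(k - n) a_k = 2(k - 6) a_k. The right side vanishes at k = 6, so the series with the parity of 6 terminates at degree 6.
Standard normalization: leading coefficient of H_n is 2^n, so a_6 = 2^6 = 64. Work downward with a_k = (k+1)(k+2) a_{k+2} / (2(k - n)):
  a_4 = (5)(6)(64) / (2(4 - 6)) = 1920/(-4) = -480
  a_2 = (3)(4)(-480) / (2(2 - 6)) = -5760/(-8) = 720
  a_0 = (1)(2)(720) / (2(0 - 6)) = 1440/(-12) = -120
Hence H_6(x) = 64 x^6 - 480 x^4 + 720 x^2 - 120.

H_6(x); series = 64 x^6 - 480 x^4 + 720 x^2 - 120


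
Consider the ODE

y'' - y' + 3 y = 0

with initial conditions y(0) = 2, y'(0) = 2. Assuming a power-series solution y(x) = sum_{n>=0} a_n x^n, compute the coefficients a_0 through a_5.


Ansatz: y(x) = sum_{n>=0} a_n x^n, so y'(x) = sum_{n>=1} n a_n x^(n-1) and y''(x) = sum_{n>=2} n(n-1) a_n x^(n-2).
Substitute into P(x) y'' + Q(x) y' + R(x) y = 0 with P(x) = 1, Q(x) = -1, R(x) = 3, and match powers of x.
Initial conditions: a_0 = 2, a_1 = 2.
Setting the coefficient of each power of x to zero and solving order by order (substituting the coefficients already found):
  x^0: 2 a_2 - a_1 + 3 a_0 = 0  ->  2 a_2 = a_1 - 3 a_0 = -4  ->  a_2 = -2
  x^1: 6 a_3 - 2 a_2 + 3 a_1 = 0  ->  6 a_3 = 2 a_2 - 3 a_1 = -10  ->  a_3 = -5/3
  x^2: 12 a_4 - 3 a_3 + 3 a_2 = 0  ->  12 a_4 = 3 a_3 - 3 a_2 = 1  ->  a_4 = 1/12
  x^3: 20 a_5 - 4 a_4 + 3 a_3 = 0  ->  20 a_5 = 4 a_4 - 3 a_3 = 16/3  ->  a_5 = 4/15
Truncated series: y(x) = 2 + 2 x - 2 x^2 - (5/3) x^3 + (1/12) x^4 + (4/15) x^5 + O(x^6).

a_0 = 2; a_1 = 2; a_2 = -2; a_3 = -5/3; a_4 = 1/12; a_5 = 4/15


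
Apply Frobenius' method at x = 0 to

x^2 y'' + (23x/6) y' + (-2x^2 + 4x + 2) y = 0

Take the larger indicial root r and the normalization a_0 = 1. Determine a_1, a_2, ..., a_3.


Write in Frobenius form y'' + (p(x)/x) y' + (q(x)/x^2) y = 0:
  p(x) = 23/6,  q(x) = -2x^2 + 4x + 2.
Indicial equation: r(r-1) + (23/6) r + (2) = 0 -> roots r_1 = -4/3, r_2 = -3/2.
Take r = r_1 = -4/3. Let y(x) = x^r sum_{n>=0} a_n x^n with a_0 = 1.
Substitute y = x^r sum a_n x^n and match x^{r+n}. The recurrence is
  D(n) a_n + 4 a_{n-1} - 2 a_{n-2} = 0,  where D(n) = (r+n)(r+n-1) + (23/6)(r+n) + (2).
  a_n = [-4 a_{n-1} + 2 a_{n-2}] / D(n).
Since the indicial polynomial factors as (r - r_1)(r - r_2), D(n) = (r_1 + n - r_1)(r_1 + n - r_2) = n(n + 1/6).
Evaluating step by step (a_0 = 1):
  n = 1: D(1) = 1(1 + 1/6) = 7/6; numerator = -4(1) = -4; a_1 = (-4)/(7/6) = -24/7
  n = 2: D(2) = 2(2 + 1/6) = 13/3; numerator = -4(-24/7) + 2(1) = 110/7; a_2 = (110/7)/(13/3) = 330/91
  n = 3: D(3) = 3(3 + 1/6) = 19/2; numerator = -4(330/91) + 2(-24/7) = -1944/91; a_3 = (-1944/91)/(19/2) = -3888/1729

r = -4/3; a_0 = 1; a_1 = -24/7; a_2 = 330/91; a_3 = -3888/1729


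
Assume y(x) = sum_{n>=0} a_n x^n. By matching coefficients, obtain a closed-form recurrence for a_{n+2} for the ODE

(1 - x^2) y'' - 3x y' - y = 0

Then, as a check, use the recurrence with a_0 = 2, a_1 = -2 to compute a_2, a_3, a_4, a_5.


Substitute y = sum_n a_n x^n.
(1 - 1 x^2) y'' contributes (n+2)(n+1) a_{n+2} - n(n-1) a_n at x^n.
-3 x y'(x) contributes -3 n a_n at x^n.
-y(x) contributes -1 a_n at x^n.
Matching x^n: (n+2)(n+1) a_{n+2} + (-n(n-1) - 3 n - 1) a_n = 0.
Thus a_{n+2} = (n(n-1) + 3 n + 1) / ((n+1)(n+2)) * a_n.

Check with a_0 = 2, a_1 = -2 (apply the recurrence for n = 0, 1, 2, 3): a_0 = 2, a_1 = -2, a_2 = 1, a_3 = -4/3, a_4 = 3/4, a_5 = -16/15.

a_(n+2) = (n(n-1) + 3 n + 1) / ((n+1)(n+2)) * a_n; check: a_0 = 2, a_1 = -2, a_2 = 1, a_3 = -4/3, a_4 = 3/4, a_5 = -16/15


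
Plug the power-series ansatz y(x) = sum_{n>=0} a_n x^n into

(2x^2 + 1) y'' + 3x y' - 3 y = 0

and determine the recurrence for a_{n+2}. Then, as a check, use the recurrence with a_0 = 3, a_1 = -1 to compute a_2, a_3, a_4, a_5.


Substitute y = sum_n a_n x^n.
(1 + 2 x^2) y'' contributes (n+2)(n+1) a_{n+2} + 2 n(n-1) a_n at x^n.
3 x y'(x) contributes 3 n a_n at x^n.
-3 y(x) contributes -3 a_n at x^n.
Matching x^n: (n+2)(n+1) a_{n+2} + (2 n(n-1) + 3 n - 3) a_n = 0.
Thus a_{n+2} = (-2 n(n-1) - 3 n + 3) / ((n+1)(n+2)) * a_n.

Check with a_0 = 3, a_1 = -1 (apply the recurrence for n = 0, 1, 2, 3): a_0 = 3, a_1 = -1, a_2 = 9/2, a_3 = 0, a_4 = -21/8, a_5 = 0.

a_(n+2) = (-2 n(n-1) - 3 n + 3) / ((n+1)(n+2)) * a_n; check: a_0 = 3, a_1 = -1, a_2 = 9/2, a_3 = 0, a_4 = -21/8, a_5 = 0


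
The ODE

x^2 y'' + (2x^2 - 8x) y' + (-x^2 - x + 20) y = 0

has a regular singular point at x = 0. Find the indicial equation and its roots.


Divide by x^2 to reach normal form y'' + P_1(x) y' + P_2(x) y = 0 with P_1(x) = 2 - 8/x and P_2(x) = -1 - 1/x + 20/x^2.
x = 0 is a singular point because the y'-coefficient 2 - 8/x has a pole at x = 0 and the y-coefficient -1 - 1/x + 20/x^2 has a pole at x = 0.
It is a regular singular point because x P_1(x) = p(x) = 2x - 8 and x^2 P_2(x) = q(x) = -x^2 - x + 20 are polynomials, hence analytic at x = 0.
p(0) = -8,  q(0) = 20.
Indicial equation: r(r-1) + p(0) r + q(0) = 0, i.e. r^2 + (p(0) - 1) r + q(0) = 0, i.e. r^2 - 9 r + 20 = 0.
Discriminant: (-9)^2 - 4(20) = 1, so r = (9 ± 1)/2.
Solving: r_1 = 5, r_2 = 4.

indicial: r^2 - 9 r + 20 = 0; roots r_1 = 5, r_2 = 4


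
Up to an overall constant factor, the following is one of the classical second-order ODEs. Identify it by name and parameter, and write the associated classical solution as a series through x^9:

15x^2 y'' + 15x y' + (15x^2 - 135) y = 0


All three coefficients share the factor 15; dividing through by 15 gives  x^2 y'' + x y' + (x^2 - 9) y = 0.
This matches the Bessel equation x^2 y'' + x y' + (x^2 - nu^2) y = 0 with nu^2 = 9, so nu = 3; the solution bounded at x = 0 is J_3(x).
Frobenius at x = 0: indicial roots ±nu; for r = nu the recurrence k(k + 2nu) c_k = -c_{k-2} gives the standard series J_nu(x) = sum_{k>=0} (-1)^k / (k! (k+nu)!) (x/2)^(2k+nu). Evaluate the first 4 terms:
  k = 0: (-1)^0 / (0! * 3! * 2^3) x^3 = 1/(1*6*8) x^3 = (1/48) x^3
  k = 1: (-1)^1 / (1! * 4! * 2^5) x^5 = -1/(1*24*32) x^5 = (-1/768) x^5
  k = 2: (-1)^2 / (2! * 5! * 2^7) x^7 = 1/(2*120*128) x^7 = (1/30720) x^7
  k = 3: (-1)^3 / (3! * 6! * 2^9) x^9 = -1/(6*720*512) x^9 = (-1/2211840) x^9
Hence J_3(x) = -x^9/2211840 + x^7/30720 - x^5/768 + x^3/48 + ....

J_3(x); series = -x^9/2211840 + x^7/30720 - x^5/768 + x^3/48


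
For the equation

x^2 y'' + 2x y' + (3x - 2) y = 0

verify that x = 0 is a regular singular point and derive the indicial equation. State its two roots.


Divide by x^2 to reach normal form y'' + P_1(x) y' + P_2(x) y = 0 with P_1(x) = 2/x and P_2(x) = 3/x - 2/x^2.
x = 0 is a singular point because the y'-coefficient 2/x has a pole at x = 0 and the y-coefficient 3/x - 2/x^2 has a pole at x = 0.
It is a regular singular point because x P_1(x) = p(x) = 2 and x^2 P_2(x) = q(x) = 3x - 2 are polynomials, hence analytic at x = 0.
p(0) = 2,  q(0) = -2.
Indicial equation: r(r-1) + p(0) r + q(0) = 0, i.e. r^2 + (p(0) - 1) r + q(0) = 0, i.e. r^2 + 1 r - 2 = 0.
Discriminant: (1)^2 - 4(-2) = 9, so r = (-1 ± 3)/2.
Solving: r_1 = 1, r_2 = -2.

indicial: r^2 + 1 r - 2 = 0; roots r_1 = 1, r_2 = -2


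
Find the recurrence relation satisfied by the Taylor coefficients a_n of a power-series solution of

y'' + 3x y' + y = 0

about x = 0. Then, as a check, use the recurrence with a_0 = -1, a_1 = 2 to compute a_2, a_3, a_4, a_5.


Substitute y = sum_n a_n x^n.
y''(x) has coefficient (n+2)(n+1) a_{n+2} at x^n;
3 x y'(x) has coefficient 3 n a_n at x^n (shift);
y(x) has coefficient 1 a_n at x^n.
Matching x^n: (n+2)(n+1) a_{n+2} + (3n + 1) a_n = 0.
Thus a_{n+2} = (-3n - 1) / ((n+1)(n+2)) * a_n.

Check with a_0 = -1, a_1 = 2 (apply the recurrence for n = 0, 1, 2, 3): a_0 = -1, a_1 = 2, a_2 = 1/2, a_3 = -4/3, a_4 = -7/24, a_5 = 2/3.

a_(n+2) = (-3n - 1) / ((n+1)(n+2)) * a_n; check: a_0 = -1, a_1 = 2, a_2 = 1/2, a_3 = -4/3, a_4 = -7/24, a_5 = 2/3


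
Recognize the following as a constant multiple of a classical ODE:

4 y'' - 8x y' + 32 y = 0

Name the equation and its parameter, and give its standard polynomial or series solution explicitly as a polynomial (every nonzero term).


All three coefficients share the factor 4; dividing through by 4 gives  y'' - 2x y' + 8 y = 0.
This matches the Hermite equation y'' - 2x y' + 2n y = 0 with 2n = 8, so n = 4; the polynomial solution is H_4(x).
With y = sum_k a_k x^k, matching x^k gives (k+2)(k+1) a_{k+2} = 2(k - n) a_k = 2(k - 4) a_k. The right side vanishes at k = 4, so the series with the parity of 4 terminates at degree 4.
Standard normalization: leading coefficient of H_n is 2^n, so a_4 = 2^4 = 16. Work downward with a_k = (k+1)(k+2) a_{k+2} / (2(k - n)):
  a_2 = (3)(4)(16) / (2(2 - 4)) = 192/(-4) = -48
  a_0 = (1)(2)(-48) / (2(0 - 4)) = -96/(-8) = 12
Hence H_4(x) = 16 x^4 - 48 x^2 + 12.

H_4(x); series = 16 x^4 - 48 x^2 + 12


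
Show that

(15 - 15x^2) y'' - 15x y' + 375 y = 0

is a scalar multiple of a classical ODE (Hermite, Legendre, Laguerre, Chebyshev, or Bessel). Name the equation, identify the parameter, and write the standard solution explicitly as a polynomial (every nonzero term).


All three coefficients share the factor 15; dividing through by 15 gives  (1 - x^2) y'' - x y' + 25 y = 0.
This matches the Chebyshev equation (1 - x^2) y'' - x y' + n^2 y = 0 (note the -x y' term, not -2x y') with n^2 = 25, so n = 5; the polynomial solution is T_5(x).
With y = sum_k a_k x^k, matching x^k gives (k+2)(k+1) a_{k+2} = (k^2 - n^2) a_k = (k - 5)(k + 5) a_k. The right side vanishes at k = 5, so the series with the parity of 5 terminates at degree 5.
Standard normalization: leading coefficient of T_n is 2^(n-1), so a_5 = 2^4 = 16. Work downward with a_k = (k+1)(k+2) a_{k+2} / ((k - 5)(k + 5)):
  a_3 = (4)(5)(16) / ((3 - 5)(3 + 5)) = 320/(-16) = -20
  a_1 = (2)(3)(-20) / ((1 - 5)(1 + 5)) = -120/(-24) = 5
Hence T_5(x) = 16 x^5 - 20 x^3 + 5 x.

T_5(x); series = 16 x^5 - 20 x^3 + 5 x


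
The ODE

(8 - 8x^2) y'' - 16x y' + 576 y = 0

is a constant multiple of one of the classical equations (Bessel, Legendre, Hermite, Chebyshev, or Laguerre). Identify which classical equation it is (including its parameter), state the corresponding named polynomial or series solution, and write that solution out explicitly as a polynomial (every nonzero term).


All three coefficients share the factor 8; dividing through by 8 gives  (1 - x^2) y'' - 2x y' + 72 y = 0.
This matches the Legendre equation (1 - x^2) y'' - 2x y' + n(n+1) y = 0 (note the -2x y' term) with n(n+1) = 72, so n = 8; the polynomial solution is P_8(x).
With y = sum_k a_k x^k, matching x^k gives (k+2)(k+1) a_{k+2} = [k(k+1) - n(n+1)] a_k = (k - 8)(k + 9) a_k. The right side vanishes at k = 8, so the series with the parity of 8 terminates at degree 8.
Standard normalization (P_n(1) = 1): leading coefficient (2n)!/(2^n (n!)^2) = 20922789888000/(256*1625702400) = 6435/128, so a_8 = 6435/128. Work downward with a_k = (k+1)(k+2) a_{k+2} / ((k - 8)(k + 9)):
  a_6 = (7)(8)(6435/128) / ((6 - 8)(6 + 9)) = (45045/16)/(-30) = -3003/32
  a_4 = (5)(6)(-3003/32) / ((4 - 8)(4 + 9)) = (-45045/16)/(-52) = 3465/64
  a_2 = (3)(4)(3465/64) / ((2 - 8)(2 + 9)) = (10395/16)/(-66) = -315/32
  a_0 = (1)(2)(-315/32) / ((0 - 8)(0 + 9)) = (-315/16)/(-72) = 35/128
Hence P_8(x) = 6435 x^8/128 - 3003 x^6/32 + 3465 x^4/64 - 315 x^2/32 + 35/128.

P_8(x); series = 6435 x^8/128 - 3003 x^6/32 + 3465 x^4/64 - 315 x^2/32 + 35/128


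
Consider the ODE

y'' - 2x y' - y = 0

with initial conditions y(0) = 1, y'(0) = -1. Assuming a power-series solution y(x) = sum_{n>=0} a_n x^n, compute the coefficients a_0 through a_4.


Ansatz: y(x) = sum_{n>=0} a_n x^n, so y'(x) = sum_{n>=1} n a_n x^(n-1) and y''(x) = sum_{n>=2} n(n-1) a_n x^(n-2).
Substitute into P(x) y'' + Q(x) y' + R(x) y = 0 with P(x) = 1, Q(x) = -2x, R(x) = -1, and match powers of x.
Initial conditions: a_0 = 1, a_1 = -1.
Setting the coefficient of each power of x to zero and solving order by order (substituting the coefficients already found):
  x^0: 2 a_2 - a_0 = 0  ->  2 a_2 = a_0 = 1  ->  a_2 = 1/2
  x^1: 6 a_3 - 3 a_1 = 0  ->  6 a_3 = 3 a_1 = -3  ->  a_3 = -1/2
  x^2: 12 a_4 - 5 a_2 = 0  ->  12 a_4 = 5 a_2 = 5/2  ->  a_4 = 5/24
Truncated series: y(x) = 1 - x + (1/2) x^2 - (1/2) x^3 + (5/24) x^4 + O(x^5).

a_0 = 1; a_1 = -1; a_2 = 1/2; a_3 = -1/2; a_4 = 5/24


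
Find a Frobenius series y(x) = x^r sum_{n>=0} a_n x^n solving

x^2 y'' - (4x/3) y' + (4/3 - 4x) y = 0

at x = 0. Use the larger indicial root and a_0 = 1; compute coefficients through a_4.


Write in Frobenius form y'' + (p(x)/x) y' + (q(x)/x^2) y = 0:
  p(x) = -4/3,  q(x) = 4/3 - 4x.
Indicial equation: r(r-1) + (-4/3) r + (4/3) = 0 -> roots r_1 = 4/3, r_2 = 1.
Take r = r_1 = 4/3. Let y(x) = x^r sum_{n>=0} a_n x^n with a_0 = 1.
Substitute y = x^r sum a_n x^n and match x^{r+n}. The recurrence is
  D(n) a_n - 4 a_{n-1} = 0,  where D(n) = (r+n)(r+n-1) + (-4/3)(r+n) + (4/3).
  a_n = 4 / D(n) * a_{n-1}.
Since the indicial polynomial factors as (r - r_1)(r - r_2), D(n) = (r_1 + n - r_1)(r_1 + n - r_2) = n(n + 1/3).
Evaluating step by step (a_0 = 1):
  n = 1: D(1) = 1(1 + 1/3) = 4/3; numerator = 4(1) = 4; a_1 = (4)/(4/3) = 3
  n = 2: D(2) = 2(2 + 1/3) = 14/3; numerator = 4(3) = 12; a_2 = (12)/(14/3) = 18/7
  n = 3: D(3) = 3(3 + 1/3) = 10; numerator = 4(18/7) = 72/7; a_3 = (72/7)/(10) = 36/35
  n = 4: D(4) = 4(4 + 1/3) = 52/3; numerator = 4(36/35) = 144/35; a_4 = (144/35)/(52/3) = 108/455

r = 4/3; a_0 = 1; a_1 = 3; a_2 = 18/7; a_3 = 36/35; a_4 = 108/455


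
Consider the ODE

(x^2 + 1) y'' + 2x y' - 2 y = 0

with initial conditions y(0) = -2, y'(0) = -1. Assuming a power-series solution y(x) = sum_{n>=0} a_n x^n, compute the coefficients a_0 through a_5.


Ansatz: y(x) = sum_{n>=0} a_n x^n, so y'(x) = sum_{n>=1} n a_n x^(n-1) and y''(x) = sum_{n>=2} n(n-1) a_n x^(n-2).
Substitute into P(x) y'' + Q(x) y' + R(x) y = 0 with P(x) = x^2 + 1, Q(x) = 2x, R(x) = -2, and match powers of x.
Initial conditions: a_0 = -2, a_1 = -1.
Setting the coefficient of each power of x to zero and solving order by order (substituting the coefficients already found):
  x^0: 2 a_2 - 2 a_0 = 0  ->  2 a_2 = 2 a_0 = -4  ->  a_2 = -2
  x^1: 6 a_3 = 0  ->  a_3 = 0
  x^2: 12 a_4 + 4 a_2 = 0  ->  12 a_4 = -4 a_2 = 8  ->  a_4 = 2/3
  x^3: 20 a_5 + 10 a_3 = 0  ->  20 a_5 = -10 a_3 = 0  ->  a_5 = 0
Truncated series: y(x) = -2 - x - 2 x^2 + (2/3) x^4 + O(x^6).

a_0 = -2; a_1 = -1; a_2 = -2; a_3 = 0; a_4 = 2/3; a_5 = 0


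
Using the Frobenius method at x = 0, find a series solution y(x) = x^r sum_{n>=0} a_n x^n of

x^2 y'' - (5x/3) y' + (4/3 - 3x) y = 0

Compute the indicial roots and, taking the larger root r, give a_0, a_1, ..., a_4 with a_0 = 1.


Write in Frobenius form y'' + (p(x)/x) y' + (q(x)/x^2) y = 0:
  p(x) = -5/3,  q(x) = 4/3 - 3x.
Indicial equation: r(r-1) + (-5/3) r + (4/3) = 0 -> roots r_1 = 2, r_2 = 2/3.
Take r = r_1 = 2. Let y(x) = x^r sum_{n>=0} a_n x^n with a_0 = 1.
Substitute y = x^r sum a_n x^n and match x^{r+n}. The recurrence is
  D(n) a_n - 3 a_{n-1} = 0,  where D(n) = (r+n)(r+n-1) + (-5/3)(r+n) + (4/3).
  a_n = 3 / D(n) * a_{n-1}.
Since the indicial polynomial factors as (r - r_1)(r - r_2), D(n) = (r_1 + n - r_1)(r_1 + n - r_2) = n(n + 4/3).
Evaluating step by step (a_0 = 1):
  n = 1: D(1) = 1(1 + 4/3) = 7/3; numerator = 3(1) = 3; a_1 = (3)/(7/3) = 9/7
  n = 2: D(2) = 2(2 + 4/3) = 20/3; numerator = 3(9/7) = 27/7; a_2 = (27/7)/(20/3) = 81/140
  n = 3: D(3) = 3(3 + 4/3) = 13; numerator = 3(81/140) = 243/140; a_3 = (243/140)/(13) = 243/1820
  n = 4: D(4) = 4(4 + 4/3) = 64/3; numerator = 3(243/1820) = 729/1820; a_4 = (729/1820)/(64/3) = 2187/116480

r = 2; a_0 = 1; a_1 = 9/7; a_2 = 81/140; a_3 = 243/1820; a_4 = 2187/116480


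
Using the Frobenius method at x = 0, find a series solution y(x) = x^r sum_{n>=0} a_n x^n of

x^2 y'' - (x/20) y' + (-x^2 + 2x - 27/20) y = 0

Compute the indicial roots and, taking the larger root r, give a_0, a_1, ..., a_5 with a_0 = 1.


Write in Frobenius form y'' + (p(x)/x) y' + (q(x)/x^2) y = 0:
  p(x) = -1/20,  q(x) = -x^2 + 2x - 27/20.
Indicial equation: r(r-1) + (-1/20) r + (-27/20) = 0 -> roots r_1 = 9/5, r_2 = -3/4.
Take r = r_1 = 9/5. Let y(x) = x^r sum_{n>=0} a_n x^n with a_0 = 1.
Substitute y = x^r sum a_n x^n and match x^{r+n}. The recurrence is
  D(n) a_n + 2 a_{n-1} - 1 a_{n-2} = 0,  where D(n) = (r+n)(r+n-1) + (-1/20)(r+n) + (-27/20).
  a_n = [-2 a_{n-1} + 1 a_{n-2}] / D(n).
Since the indicial polynomial factors as (r - r_1)(r - r_2), D(n) = (r_1 + n - r_1)(r_1 + n - r_2) = n(n + 51/20).
Evaluating step by step (a_0 = 1):
  n = 1: D(1) = 1(1 + 51/20) = 71/20; numerator = -2(1) = -2; a_1 = (-2)/(71/20) = -40/71
  n = 2: D(2) = 2(2 + 51/20) = 91/10; numerator = -2(-40/71) + 1(1) = 151/71; a_2 = (151/71)/(91/10) = 1510/6461
  n = 3: D(3) = 3(3 + 51/20) = 333/20; numerator = -2(1510/6461) + 1(-40/71) = -6660/6461; a_3 = (-6660/6461)/(333/20) = -400/6461
  n = 4: D(4) = 4(4 + 51/20) = 131/5; numerator = -2(-400/6461) + 1(1510/6461) = 330/923; a_4 = (330/923)/(131/5) = 1650/120913
  n = 5: D(5) = 5(5 + 51/20) = 151/4; numerator = -2(1650/120913) + 1(-400/6461) = -75500/846391; a_5 = (-75500/846391)/(151/4) = -2000/846391

r = 9/5; a_0 = 1; a_1 = -40/71; a_2 = 1510/6461; a_3 = -400/6461; a_4 = 1650/120913; a_5 = -2000/846391


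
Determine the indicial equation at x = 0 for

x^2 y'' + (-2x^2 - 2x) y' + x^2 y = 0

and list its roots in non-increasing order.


Divide by x^2 to reach normal form y'' + P_1(x) y' + P_2(x) y = 0 with P_1(x) = -2 - 2/x and P_2(x) = 1.
x = 0 is a singular point because the y'-coefficient -2 - 2/x has a pole at x = 0.
It is a regular singular point because x P_1(x) = p(x) = -2x - 2 and x^2 P_2(x) = q(x) = x^2 are polynomials, hence analytic at x = 0.
p(0) = -2,  q(0) = 0.
Indicial equation: r(r-1) + p(0) r + q(0) = 0, i.e. r^2 + (p(0) - 1) r + q(0) = 0, i.e. r^2 - 3 r = 0.
Discriminant: (-3)^2 - 4(0) = 9, so r = (3 ± 3)/2.
Solving: r_1 = 3, r_2 = 0.

indicial: r^2 - 3 r = 0; roots r_1 = 3, r_2 = 0


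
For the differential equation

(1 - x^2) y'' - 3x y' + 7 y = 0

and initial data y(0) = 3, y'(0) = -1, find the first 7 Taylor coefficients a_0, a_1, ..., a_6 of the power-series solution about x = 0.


Ansatz: y(x) = sum_{n>=0} a_n x^n, so y'(x) = sum_{n>=1} n a_n x^(n-1) and y''(x) = sum_{n>=2} n(n-1) a_n x^(n-2).
Substitute into P(x) y'' + Q(x) y' + R(x) y = 0 with P(x) = 1 - x^2, Q(x) = -3x, R(x) = 7, and match powers of x.
Initial conditions: a_0 = 3, a_1 = -1.
Setting the coefficient of each power of x to zero and solving order by order (substituting the coefficients already found):
  x^0: 2 a_2 + 7 a_0 = 0  ->  2 a_2 = -7 a_0 = -21  ->  a_2 = -21/2
  x^1: 6 a_3 + 4 a_1 = 0  ->  6 a_3 = -4 a_1 = 4  ->  a_3 = 2/3
  x^2: 12 a_4 - a_2 = 0  ->  12 a_4 = a_2 = -21/2  ->  a_4 = -7/8
  x^3: 20 a_5 - 8 a_3 = 0  ->  20 a_5 = 8 a_3 = 16/3  ->  a_5 = 4/15
  x^4: 30 a_6 - 17 a_4 = 0  ->  30 a_6 = 17 a_4 = -119/8  ->  a_6 = -119/240
Truncated series: y(x) = 3 - x - (21/2) x^2 + (2/3) x^3 - (7/8) x^4 + (4/15) x^5 - (119/240) x^6 + O(x^7).

a_0 = 3; a_1 = -1; a_2 = -21/2; a_3 = 2/3; a_4 = -7/8; a_5 = 4/15; a_6 = -119/240


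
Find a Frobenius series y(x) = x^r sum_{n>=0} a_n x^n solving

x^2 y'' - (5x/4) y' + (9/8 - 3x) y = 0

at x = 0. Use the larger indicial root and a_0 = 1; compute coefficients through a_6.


Write in Frobenius form y'' + (p(x)/x) y' + (q(x)/x^2) y = 0:
  p(x) = -5/4,  q(x) = 9/8 - 3x.
Indicial equation: r(r-1) + (-5/4) r + (9/8) = 0 -> roots r_1 = 3/2, r_2 = 3/4.
Take r = r_1 = 3/2. Let y(x) = x^r sum_{n>=0} a_n x^n with a_0 = 1.
Substitute y = x^r sum a_n x^n and match x^{r+n}. The recurrence is
  D(n) a_n - 3 a_{n-1} = 0,  where D(n) = (r+n)(r+n-1) + (-5/4)(r+n) + (9/8).
  a_n = 3 / D(n) * a_{n-1}.
Since the indicial polynomial factors as (r - r_1)(r - r_2), D(n) = (r_1 + n - r_1)(r_1 + n - r_2) = n(n + 3/4).
Evaluating step by step (a_0 = 1):
  n = 1: D(1) = 1(1 + 3/4) = 7/4; numerator = 3(1) = 3; a_1 = (3)/(7/4) = 12/7
  n = 2: D(2) = 2(2 + 3/4) = 11/2; numerator = 3(12/7) = 36/7; a_2 = (36/7)/(11/2) = 72/77
  n = 3: D(3) = 3(3 + 3/4) = 45/4; numerator = 3(72/77) = 216/77; a_3 = (216/77)/(45/4) = 96/385
  n = 4: D(4) = 4(4 + 3/4) = 19; numerator = 3(96/385) = 288/385; a_4 = (288/385)/(19) = 288/7315
  n = 5: D(5) = 5(5 + 3/4) = 115/4; numerator = 3(288/7315) = 864/7315; a_5 = (864/7315)/(115/4) = 3456/841225
  n = 6: D(6) = 6(6 + 3/4) = 81/2; numerator = 3(3456/841225) = 10368/841225; a_6 = (10368/841225)/(81/2) = 256/841225

r = 3/2; a_0 = 1; a_1 = 12/7; a_2 = 72/77; a_3 = 96/385; a_4 = 288/7315; a_5 = 3456/841225; a_6 = 256/841225


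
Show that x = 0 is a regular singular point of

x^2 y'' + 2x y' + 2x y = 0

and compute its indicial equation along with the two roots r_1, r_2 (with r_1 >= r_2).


Divide by x^2 to reach normal form y'' + P_1(x) y' + P_2(x) y = 0 with P_1(x) = 2/x and P_2(x) = 2/x.
x = 0 is a singular point because the y'-coefficient 2/x has a pole at x = 0 and the y-coefficient 2/x has a pole at x = 0.
It is a regular singular point because x P_1(x) = p(x) = 2 and x^2 P_2(x) = q(x) = 2x are polynomials, hence analytic at x = 0.
p(0) = 2,  q(0) = 0.
Indicial equation: r(r-1) + p(0) r + q(0) = 0, i.e. r^2 + (p(0) - 1) r + q(0) = 0, i.e. r^2 + 1 r = 0.
Discriminant: (1)^2 - 4(0) = 1, so r = (-1 ± 1)/2.
Solving: r_1 = 0, r_2 = -1.

indicial: r^2 + 1 r = 0; roots r_1 = 0, r_2 = -1


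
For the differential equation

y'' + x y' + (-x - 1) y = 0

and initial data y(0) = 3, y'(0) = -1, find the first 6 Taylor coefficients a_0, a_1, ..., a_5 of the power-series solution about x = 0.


Ansatz: y(x) = sum_{n>=0} a_n x^n, so y'(x) = sum_{n>=1} n a_n x^(n-1) and y''(x) = sum_{n>=2} n(n-1) a_n x^(n-2).
Substitute into P(x) y'' + Q(x) y' + R(x) y = 0 with P(x) = 1, Q(x) = x, R(x) = -x - 1, and match powers of x.
Initial conditions: a_0 = 3, a_1 = -1.
Setting the coefficient of each power of x to zero and solving order by order (substituting the coefficients already found):
  x^0: 2 a_2 - a_0 = 0  ->  2 a_2 = a_0 = 3  ->  a_2 = 3/2
  x^1: 6 a_3 - a_0 = 0  ->  6 a_3 = a_0 = 3  ->  a_3 = 1/2
  x^2: 12 a_4 + a_2 - a_1 = 0  ->  12 a_4 = -a_2 + a_1 = -5/2  ->  a_4 = -5/24
  x^3: 20 a_5 + 2 a_3 - a_2 = 0  ->  20 a_5 = -2 a_3 + a_2 = 1/2  ->  a_5 = 1/40
Truncated series: y(x) = 3 - x + (3/2) x^2 + (1/2) x^3 - (5/24) x^4 + (1/40) x^5 + O(x^6).

a_0 = 3; a_1 = -1; a_2 = 3/2; a_3 = 1/2; a_4 = -5/24; a_5 = 1/40


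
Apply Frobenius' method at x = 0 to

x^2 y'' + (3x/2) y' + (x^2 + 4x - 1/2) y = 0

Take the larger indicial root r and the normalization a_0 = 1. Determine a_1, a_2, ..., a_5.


Write in Frobenius form y'' + (p(x)/x) y' + (q(x)/x^2) y = 0:
  p(x) = 3/2,  q(x) = x^2 + 4x - 1/2.
Indicial equation: r(r-1) + (3/2) r + (-1/2) = 0 -> roots r_1 = 1/2, r_2 = -1.
Take r = r_1 = 1/2. Let y(x) = x^r sum_{n>=0} a_n x^n with a_0 = 1.
Substitute y = x^r sum a_n x^n and match x^{r+n}. The recurrence is
  D(n) a_n + 4 a_{n-1} + 1 a_{n-2} = 0,  where D(n) = (r+n)(r+n-1) + (3/2)(r+n) + (-1/2).
  a_n = [-4 a_{n-1} - 1 a_{n-2}] / D(n).
Since the indicial polynomial factors as (r - r_1)(r - r_2), D(n) = (r_1 + n - r_1)(r_1 + n - r_2) = n(n + 3/2).
Evaluating step by step (a_0 = 1):
  n = 1: D(1) = 1(1 + 3/2) = 5/2; numerator = -4(1) = -4; a_1 = (-4)/(5/2) = -8/5
  n = 2: D(2) = 2(2 + 3/2) = 7; numerator = -4(-8/5) - 1(1) = 27/5; a_2 = (27/5)/(7) = 27/35
  n = 3: D(3) = 3(3 + 3/2) = 27/2; numerator = -4(27/35) - 1(-8/5) = -52/35; a_3 = (-52/35)/(27/2) = -104/945
  n = 4: D(4) = 4(4 + 3/2) = 22; numerator = -4(-104/945) - 1(27/35) = -313/945; a_4 = (-313/945)/(22) = -313/20790
  n = 5: D(5) = 5(5 + 3/2) = 65/2; numerator = -4(-313/20790) - 1(-104/945) = 118/693; a_5 = (118/693)/(65/2) = 236/45045

r = 1/2; a_0 = 1; a_1 = -8/5; a_2 = 27/35; a_3 = -104/945; a_4 = -313/20790; a_5 = 236/45045


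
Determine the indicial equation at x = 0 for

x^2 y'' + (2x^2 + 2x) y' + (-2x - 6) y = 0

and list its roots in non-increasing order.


Divide by x^2 to reach normal form y'' + P_1(x) y' + P_2(x) y = 0 with P_1(x) = 2 + 2/x and P_2(x) = -2/x - 6/x^2.
x = 0 is a singular point because the y'-coefficient 2 + 2/x has a pole at x = 0 and the y-coefficient -2/x - 6/x^2 has a pole at x = 0.
It is a regular singular point because x P_1(x) = p(x) = 2x + 2 and x^2 P_2(x) = q(x) = -2x - 6 are polynomials, hence analytic at x = 0.
p(0) = 2,  q(0) = -6.
Indicial equation: r(r-1) + p(0) r + q(0) = 0, i.e. r^2 + (p(0) - 1) r + q(0) = 0, i.e. r^2 + 1 r - 6 = 0.
Discriminant: (1)^2 - 4(-6) = 25, so r = (-1 ± 5)/2.
Solving: r_1 = 2, r_2 = -3.

indicial: r^2 + 1 r - 6 = 0; roots r_1 = 2, r_2 = -3


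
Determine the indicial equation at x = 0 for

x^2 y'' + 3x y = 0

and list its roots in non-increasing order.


Divide by x^2 to reach normal form y'' + P_1(x) y' + P_2(x) y = 0 with P_1(x) = 0 and P_2(x) = 3/x.
x = 0 is a singular point because the y-coefficient 3/x has a pole at x = 0.
It is a regular singular point because x P_1(x) = p(x) = 0 and x^2 P_2(x) = q(x) = 3x are polynomials, hence analytic at x = 0.
p(0) = 0,  q(0) = 0.
Indicial equation: r(r-1) + p(0) r + q(0) = 0, i.e. r^2 + (p(0) - 1) r + q(0) = 0, i.e. r^2 - 1 r = 0.
Discriminant: (-1)^2 - 4(0) = 1, so r = (1 ± 1)/2.
Solving: r_1 = 1, r_2 = 0.

indicial: r^2 - 1 r = 0; roots r_1 = 1, r_2 = 0


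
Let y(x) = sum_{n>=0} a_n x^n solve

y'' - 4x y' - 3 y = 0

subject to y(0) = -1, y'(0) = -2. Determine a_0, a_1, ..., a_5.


Ansatz: y(x) = sum_{n>=0} a_n x^n, so y'(x) = sum_{n>=1} n a_n x^(n-1) and y''(x) = sum_{n>=2} n(n-1) a_n x^(n-2).
Substitute into P(x) y'' + Q(x) y' + R(x) y = 0 with P(x) = 1, Q(x) = -4x, R(x) = -3, and match powers of x.
Initial conditions: a_0 = -1, a_1 = -2.
Setting the coefficient of each power of x to zero and solving order by order (substituting the coefficients already found):
  x^0: 2 a_2 - 3 a_0 = 0  ->  2 a_2 = 3 a_0 = -3  ->  a_2 = -3/2
  x^1: 6 a_3 - 7 a_1 = 0  ->  6 a_3 = 7 a_1 = -14  ->  a_3 = -7/3
  x^2: 12 a_4 - 11 a_2 = 0  ->  12 a_4 = 11 a_2 = -33/2  ->  a_4 = -11/8
  x^3: 20 a_5 - 15 a_3 = 0  ->  20 a_5 = 15 a_3 = -35  ->  a_5 = -7/4
Truncated series: y(x) = -1 - 2 x - (3/2) x^2 - (7/3) x^3 - (11/8) x^4 - (7/4) x^5 + O(x^6).

a_0 = -1; a_1 = -2; a_2 = -3/2; a_3 = -7/3; a_4 = -11/8; a_5 = -7/4


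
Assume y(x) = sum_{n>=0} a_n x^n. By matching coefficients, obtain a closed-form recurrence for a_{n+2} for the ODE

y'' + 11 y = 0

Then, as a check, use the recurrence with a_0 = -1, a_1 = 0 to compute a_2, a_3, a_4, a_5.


Substitute y = sum_n a_n x^n into y'' + (const) y = 0.
y''(x) = sum_{n>=0} (n+2)(n+1) a_{n+2} x^n.
The ODE becomes sum_n [(n+2)(n+1) a_{n+2} + 11 a_n] x^n = 0.
Setting each coefficient to zero gives the recurrence:
  (n+2)(n+1) a_{n+2} + 11 a_n = 0,
  a_{n+2} = -11 / ((n+1)(n+2)) a_n.

Check with a_0 = -1, a_1 = 0 (apply the recurrence for n = 0, 1, 2, 3): a_0 = -1, a_1 = 0, a_2 = 11/2, a_3 = 0, a_4 = -121/24, a_5 = 0.

a_{n+2} = -11/((n+1)(n+2)) * a_n; check: a_0 = -1, a_1 = 0, a_2 = 11/2, a_3 = 0, a_4 = -121/24, a_5 = 0


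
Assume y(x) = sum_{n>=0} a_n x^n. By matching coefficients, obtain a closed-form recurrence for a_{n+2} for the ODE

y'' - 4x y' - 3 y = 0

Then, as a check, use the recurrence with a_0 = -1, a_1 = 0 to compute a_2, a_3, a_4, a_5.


Substitute y = sum_n a_n x^n.
y''(x) has coefficient (n+2)(n+1) a_{n+2} at x^n;
-4 x y'(x) has coefficient -4 n a_n at x^n (shift);
-3 y(x) has coefficient -3 a_n at x^n.
Matching x^n: (n+2)(n+1) a_{n+2} + (-4n - 3) a_n = 0.
Thus a_{n+2} = (4n + 3) / ((n+1)(n+2)) * a_n.

Check with a_0 = -1, a_1 = 0 (apply the recurrence for n = 0, 1, 2, 3): a_0 = -1, a_1 = 0, a_2 = -3/2, a_3 = 0, a_4 = -11/8, a_5 = 0.

a_(n+2) = (4n + 3) / ((n+1)(n+2)) * a_n; check: a_0 = -1, a_1 = 0, a_2 = -3/2, a_3 = 0, a_4 = -11/8, a_5 = 0


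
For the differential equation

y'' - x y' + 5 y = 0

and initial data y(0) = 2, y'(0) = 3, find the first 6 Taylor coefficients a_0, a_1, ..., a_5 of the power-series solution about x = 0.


Ansatz: y(x) = sum_{n>=0} a_n x^n, so y'(x) = sum_{n>=1} n a_n x^(n-1) and y''(x) = sum_{n>=2} n(n-1) a_n x^(n-2).
Substitute into P(x) y'' + Q(x) y' + R(x) y = 0 with P(x) = 1, Q(x) = -x, R(x) = 5, and match powers of x.
Initial conditions: a_0 = 2, a_1 = 3.
Setting the coefficient of each power of x to zero and solving order by order (substituting the coefficients already found):
  x^0: 2 a_2 + 5 a_0 = 0  ->  2 a_2 = -5 a_0 = -10  ->  a_2 = -5
  x^1: 6 a_3 + 4 a_1 = 0  ->  6 a_3 = -4 a_1 = -12  ->  a_3 = -2
  x^2: 12 a_4 + 3 a_2 = 0  ->  12 a_4 = -3 a_2 = 15  ->  a_4 = 5/4
  x^3: 20 a_5 + 2 a_3 = 0  ->  20 a_5 = -2 a_3 = 4  ->  a_5 = 1/5
Truncated series: y(x) = 2 + 3 x - 5 x^2 - 2 x^3 + (5/4) x^4 + (1/5) x^5 + O(x^6).

a_0 = 2; a_1 = 3; a_2 = -5; a_3 = -2; a_4 = 5/4; a_5 = 1/5


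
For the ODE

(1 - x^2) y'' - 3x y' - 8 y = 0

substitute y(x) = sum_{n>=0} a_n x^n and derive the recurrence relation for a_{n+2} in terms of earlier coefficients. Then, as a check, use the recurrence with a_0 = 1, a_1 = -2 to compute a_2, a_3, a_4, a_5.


Substitute y = sum_n a_n x^n.
(1 - 1 x^2) y'' contributes (n+2)(n+1) a_{n+2} - n(n-1) a_n at x^n.
-3 x y'(x) contributes -3 n a_n at x^n.
-8 y(x) contributes -8 a_n at x^n.
Matching x^n: (n+2)(n+1) a_{n+2} + (-n(n-1) - 3 n - 8) a_n = 0.
Thus a_{n+2} = (n(n-1) + 3 n + 8) / ((n+1)(n+2)) * a_n.

Check with a_0 = 1, a_1 = -2 (apply the recurrence for n = 0, 1, 2, 3): a_0 = 1, a_1 = -2, a_2 = 4, a_3 = -11/3, a_4 = 16/3, a_5 = -253/60.

a_(n+2) = (n(n-1) + 3 n + 8) / ((n+1)(n+2)) * a_n; check: a_0 = 1, a_1 = -2, a_2 = 4, a_3 = -11/3, a_4 = 16/3, a_5 = -253/60


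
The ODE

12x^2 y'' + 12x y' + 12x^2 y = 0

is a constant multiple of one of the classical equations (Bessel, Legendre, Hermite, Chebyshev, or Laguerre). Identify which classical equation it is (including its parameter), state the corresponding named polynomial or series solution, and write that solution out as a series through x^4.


All three coefficients share the factor 12; dividing through by 12 gives  x^2 y'' + x y' + x^2 y = 0.
This matches the Bessel equation x^2 y'' + x y' + (x^2 - nu^2) y = 0 with nu^2 = 0, so nu = 0; the solution bounded at x = 0 is J_0(x).
Frobenius at x = 0: indicial roots ±nu; for r = nu the recurrence k(k + 2nu) c_k = -c_{k-2} gives the standard series J_nu(x) = sum_{k>=0} (-1)^k / (k! (k+nu)!) (x/2)^(2k+nu). Evaluate the first 3 terms:
  k = 0: (-1)^0 / (0! * 0! * 2^0) x^0 = 1/(1*1*1) x^0 = (1) x^0
  k = 1: (-1)^1 / (1! * 1! * 2^2) x^2 = -1/(1*1*4) x^2 = (-1/4) x^2
  k = 2: (-1)^2 / (2! * 2! * 2^4) x^4 = 1/(2*2*16) x^4 = (1/64) x^4
Hence J_0(x) = x^4/64 - x^2/4 + 1 + ....

J_0(x); series = x^4/64 - x^2/4 + 1


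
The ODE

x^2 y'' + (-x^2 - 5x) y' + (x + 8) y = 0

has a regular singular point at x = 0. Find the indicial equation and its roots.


Divide by x^2 to reach normal form y'' + P_1(x) y' + P_2(x) y = 0 with P_1(x) = -1 - 5/x and P_2(x) = 1/x + 8/x^2.
x = 0 is a singular point because the y'-coefficient -1 - 5/x has a pole at x = 0 and the y-coefficient 1/x + 8/x^2 has a pole at x = 0.
It is a regular singular point because x P_1(x) = p(x) = -x - 5 and x^2 P_2(x) = q(x) = x + 8 are polynomials, hence analytic at x = 0.
p(0) = -5,  q(0) = 8.
Indicial equation: r(r-1) + p(0) r + q(0) = 0, i.e. r^2 + (p(0) - 1) r + q(0) = 0, i.e. r^2 - 6 r + 8 = 0.
Discriminant: (-6)^2 - 4(8) = 4, so r = (6 ± 2)/2.
Solving: r_1 = 4, r_2 = 2.

indicial: r^2 - 6 r + 8 = 0; roots r_1 = 4, r_2 = 2


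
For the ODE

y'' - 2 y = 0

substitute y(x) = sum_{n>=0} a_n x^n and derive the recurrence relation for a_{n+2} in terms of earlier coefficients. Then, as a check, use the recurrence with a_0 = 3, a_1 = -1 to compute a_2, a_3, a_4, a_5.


Substitute y = sum_n a_n x^n into y'' + (const) y = 0.
y''(x) = sum_{n>=0} (n+2)(n+1) a_{n+2} x^n.
The ODE becomes sum_n [(n+2)(n+1) a_{n+2} - 2 a_n] x^n = 0.
Setting each coefficient to zero gives the recurrence:
  (n+2)(n+1) a_{n+2} - 2 a_n = 0,
  a_{n+2} = 2 / ((n+1)(n+2)) a_n.

Check with a_0 = 3, a_1 = -1 (apply the recurrence for n = 0, 1, 2, 3): a_0 = 3, a_1 = -1, a_2 = 3, a_3 = -1/3, a_4 = 1/2, a_5 = -1/30.

a_{n+2} = 2/((n+1)(n+2)) * a_n; check: a_0 = 3, a_1 = -1, a_2 = 3, a_3 = -1/3, a_4 = 1/2, a_5 = -1/30


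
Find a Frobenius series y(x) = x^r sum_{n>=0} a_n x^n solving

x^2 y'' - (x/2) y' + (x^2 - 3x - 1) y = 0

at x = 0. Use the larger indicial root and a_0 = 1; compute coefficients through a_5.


Write in Frobenius form y'' + (p(x)/x) y' + (q(x)/x^2) y = 0:
  p(x) = -1/2,  q(x) = x^2 - 3x - 1.
Indicial equation: r(r-1) + (-1/2) r + (-1) = 0 -> roots r_1 = 2, r_2 = -1/2.
Take r = r_1 = 2. Let y(x) = x^r sum_{n>=0} a_n x^n with a_0 = 1.
Substitute y = x^r sum a_n x^n and match x^{r+n}. The recurrence is
  D(n) a_n - 3 a_{n-1} + 1 a_{n-2} = 0,  where D(n) = (r+n)(r+n-1) + (-1/2)(r+n) + (-1).
  a_n = [3 a_{n-1} - 1 a_{n-2}] / D(n).
Since the indicial polynomial factors as (r - r_1)(r - r_2), D(n) = (r_1 + n - r_1)(r_1 + n - r_2) = n(n + 5/2).
Evaluating step by step (a_0 = 1):
  n = 1: D(1) = 1(1 + 5/2) = 7/2; numerator = 3(1) = 3; a_1 = (3)/(7/2) = 6/7
  n = 2: D(2) = 2(2 + 5/2) = 9; numerator = 3(6/7) - 1(1) = 11/7; a_2 = (11/7)/(9) = 11/63
  n = 3: D(3) = 3(3 + 5/2) = 33/2; numerator = 3(11/63) - 1(6/7) = -1/3; a_3 = (-1/3)/(33/2) = -2/99
  n = 4: D(4) = 4(4 + 5/2) = 26; numerator = 3(-2/99) - 1(11/63) = -163/693; a_4 = (-163/693)/(26) = -163/18018
  n = 5: D(5) = 5(5 + 5/2) = 75/2; numerator = 3(-163/18018) - 1(-2/99) = -125/18018; a_5 = (-125/18018)/(75/2) = -5/27027

r = 2; a_0 = 1; a_1 = 6/7; a_2 = 11/63; a_3 = -2/99; a_4 = -163/18018; a_5 = -5/27027


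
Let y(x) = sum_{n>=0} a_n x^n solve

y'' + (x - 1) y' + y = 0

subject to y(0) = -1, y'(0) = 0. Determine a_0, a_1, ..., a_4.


Ansatz: y(x) = sum_{n>=0} a_n x^n, so y'(x) = sum_{n>=1} n a_n x^(n-1) and y''(x) = sum_{n>=2} n(n-1) a_n x^(n-2).
Substitute into P(x) y'' + Q(x) y' + R(x) y = 0 with P(x) = 1, Q(x) = x - 1, R(x) = 1, and match powers of x.
Initial conditions: a_0 = -1, a_1 = 0.
Setting the coefficient of each power of x to zero and solving order by order (substituting the coefficients already found):
  x^0: 2 a_2 - a_1 + a_0 = 0  ->  2 a_2 = a_1 - a_0 = 1  ->  a_2 = 1/2
  x^1: 6 a_3 - 2 a_2 + 2 a_1 = 0  ->  6 a_3 = 2 a_2 - 2 a_1 = 1  ->  a_3 = 1/6
  x^2: 12 a_4 - 3 a_3 + 3 a_2 = 0  ->  12 a_4 = 3 a_3 - 3 a_2 = -1  ->  a_4 = -1/12
Truncated series: y(x) = -1 + (1/2) x^2 + (1/6) x^3 - (1/12) x^4 + O(x^5).

a_0 = -1; a_1 = 0; a_2 = 1/2; a_3 = 1/6; a_4 = -1/12


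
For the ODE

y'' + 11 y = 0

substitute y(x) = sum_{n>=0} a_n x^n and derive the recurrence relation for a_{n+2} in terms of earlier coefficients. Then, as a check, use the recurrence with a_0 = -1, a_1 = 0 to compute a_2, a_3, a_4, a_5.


Substitute y = sum_n a_n x^n into y'' + (const) y = 0.
y''(x) = sum_{n>=0} (n+2)(n+1) a_{n+2} x^n.
The ODE becomes sum_n [(n+2)(n+1) a_{n+2} + 11 a_n] x^n = 0.
Setting each coefficient to zero gives the recurrence:
  (n+2)(n+1) a_{n+2} + 11 a_n = 0,
  a_{n+2} = -11 / ((n+1)(n+2)) a_n.

Check with a_0 = -1, a_1 = 0 (apply the recurrence for n = 0, 1, 2, 3): a_0 = -1, a_1 = 0, a_2 = 11/2, a_3 = 0, a_4 = -121/24, a_5 = 0.

a_{n+2} = -11/((n+1)(n+2)) * a_n; check: a_0 = -1, a_1 = 0, a_2 = 11/2, a_3 = 0, a_4 = -121/24, a_5 = 0


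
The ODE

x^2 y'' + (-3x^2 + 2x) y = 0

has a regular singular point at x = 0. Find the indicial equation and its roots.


Divide by x^2 to reach normal form y'' + P_1(x) y' + P_2(x) y = 0 with P_1(x) = 0 and P_2(x) = -3 + 2/x.
x = 0 is a singular point because the y-coefficient -3 + 2/x has a pole at x = 0.
It is a regular singular point because x P_1(x) = p(x) = 0 and x^2 P_2(x) = q(x) = -3x^2 + 2x are polynomials, hence analytic at x = 0.
p(0) = 0,  q(0) = 0.
Indicial equation: r(r-1) + p(0) r + q(0) = 0, i.e. r^2 + (p(0) - 1) r + q(0) = 0, i.e. r^2 - 1 r = 0.
Discriminant: (-1)^2 - 4(0) = 1, so r = (1 ± 1)/2.
Solving: r_1 = 1, r_2 = 0.

indicial: r^2 - 1 r = 0; roots r_1 = 1, r_2 = 0


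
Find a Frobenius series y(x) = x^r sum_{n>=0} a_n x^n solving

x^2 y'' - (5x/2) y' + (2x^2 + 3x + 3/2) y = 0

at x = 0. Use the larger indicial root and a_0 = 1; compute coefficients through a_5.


Write in Frobenius form y'' + (p(x)/x) y' + (q(x)/x^2) y = 0:
  p(x) = -5/2,  q(x) = 2x^2 + 3x + 3/2.
Indicial equation: r(r-1) + (-5/2) r + (3/2) = 0 -> roots r_1 = 3, r_2 = 1/2.
Take r = r_1 = 3. Let y(x) = x^r sum_{n>=0} a_n x^n with a_0 = 1.
Substitute y = x^r sum a_n x^n and match x^{r+n}. The recurrence is
  D(n) a_n + 3 a_{n-1} + 2 a_{n-2} = 0,  where D(n) = (r+n)(r+n-1) + (-5/2)(r+n) + (3/2).
  a_n = [-3 a_{n-1} - 2 a_{n-2}] / D(n).
Since the indicial polynomial factors as (r - r_1)(r - r_2), D(n) = (r_1 + n - r_1)(r_1 + n - r_2) = n(n + 5/2).
Evaluating step by step (a_0 = 1):
  n = 1: D(1) = 1(1 + 5/2) = 7/2; numerator = -3(1) = -3; a_1 = (-3)/(7/2) = -6/7
  n = 2: D(2) = 2(2 + 5/2) = 9; numerator = -3(-6/7) - 2(1) = 4/7; a_2 = (4/7)/(9) = 4/63
  n = 3: D(3) = 3(3 + 5/2) = 33/2; numerator = -3(4/63) - 2(-6/7) = 32/21; a_3 = (32/21)/(33/2) = 64/693
  n = 4: D(4) = 4(4 + 5/2) = 26; numerator = -3(64/693) - 2(4/63) = -40/99; a_4 = (-40/99)/(26) = -20/1287
  n = 5: D(5) = 5(5 + 5/2) = 75/2; numerator = -3(-20/1287) - 2(64/693) = -1244/9009; a_5 = (-1244/9009)/(75/2) = -2488/675675

r = 3; a_0 = 1; a_1 = -6/7; a_2 = 4/63; a_3 = 64/693; a_4 = -20/1287; a_5 = -2488/675675
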